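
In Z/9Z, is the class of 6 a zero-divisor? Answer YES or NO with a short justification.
YES

gcd(6, 9) = 3 > 1, so 6 is not a unit in Z/9Z. In Z/nZ every nonzero non-unit is a zero-divisor: explicitly, take b = 9/gcd = 3 ≠ 0 (mod 9); then 6·3 = 18 = 2·9, i.e. 6·3 ≡ 0 (mod 9). So 6 is a zero-divisor.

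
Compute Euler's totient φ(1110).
φ(1110) = 288

φ is multiplicative, with φ(p^e) = p^e − p^(e−1). Factorise 1110 = 2 · 3 · 5 · 37. Then
  φ(1110) = (2 − 1) · (3 − 1) · (5 − 1) · (37 − 1) = 1 · 2 · 4 · 36 = 288.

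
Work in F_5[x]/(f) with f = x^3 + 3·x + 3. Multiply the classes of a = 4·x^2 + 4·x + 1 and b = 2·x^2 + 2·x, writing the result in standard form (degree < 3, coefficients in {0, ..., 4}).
Multiply as integer polynomials: a · b = 8·x^4 + 16·x^3 + 10·x^2 + 2·x. Reducing coefficients mod 5: a · b ≡ 3·x^4 + x^3 + 2·x. Now divide by f(x) = x^3 + 3·x + 3 in F_5[x], eliminating the leading term at each step:
  leading term 3·x^4: subtract (3·x)·f(x) = 3·x^4 + 4·x^2 + 4·x, leaving x^3 + x^2 + 3·x (coefficients mod 5)
  leading term x^3: subtract (1)·f(x) = x^3 + 3·x + 3, leaving x^2 + 2 (coefficients mod 5)
The degree is now < 3, so this is the remainder. Hence a · b ≡ x^2 + 2 in F_5[x]/(f).

Final answer: a · b ≡ x^2 + 2 (mod f(x))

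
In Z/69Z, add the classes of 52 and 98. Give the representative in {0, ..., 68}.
12

Reduce the summands first: 98 ≡ 29 (mod 69), so 52 + 98 ≡ 52 + 29 (mod 69). 52 + 29 = 81; 81 = 1·69 + 12, so (52 + 98) mod 69 = 12.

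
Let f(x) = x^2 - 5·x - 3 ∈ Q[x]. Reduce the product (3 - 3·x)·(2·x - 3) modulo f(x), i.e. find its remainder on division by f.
a · b ≡ -15·x - 27 (mod f(x))

First multiply in Q[x] without reducing: a · b = -6·x^2 + 15·x - 9. Now divide by f(x) = x^2 - 5·x - 3, eliminating the leading term at each step:
  leading term -6·x^2: subtract (-6)·f(x) = -6·x^2 + 30·x + 18, leaving -15·x - 27
The degree is now < 2, so this is the remainder. Hence a · b ≡ -15·x - 27 in Q[x]/(f).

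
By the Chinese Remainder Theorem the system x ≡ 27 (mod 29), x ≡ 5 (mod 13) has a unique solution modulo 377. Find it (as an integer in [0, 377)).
The moduli 29, 13 are pairwise coprime, so by the CRT there is a unique solution mod 29·13 = 377.
Solve by successive substitution. Start with x ≡ 27 (mod 29).
  Combine with x ≡ 5 (mod 13): write x = 27 + 29·t and require 27 + 29·t ≡ 5 (mod 13), i.e. 29·t ≡ 5 − 27 ≡ 4 (mod 13). Since 29^(−1) ≡ 9 (mod 13) (29 ≡ 3 (mod 13)), t ≡ 9·4 ≡ 10 (mod 13). So x ≡ 27 + 29·10 = 317 (mod 377).
Unique solution in [0, 377): x = 317.

Final answer: x ≡ 317 (mod 377); the representative in [0, 377) is 317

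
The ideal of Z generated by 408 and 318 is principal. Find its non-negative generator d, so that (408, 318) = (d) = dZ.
In the PID Z, (a, b) is generated by gcd(a, b). Compute gcd(408, 318) with the extended Euclidean algorithm, tracking rows (r, s, t) with s·408 + t·318 = r:
  row A: (408, 1, 0)   [1·408 + 0·318 = 408]
  row B: (318, 0, 1)   [0·408 + 1·318 = 318]
  408 = 1·318 + 90   → row C = row A − 1·row B = (90, 1, −1)   [check: 1·408 − 1·318 = 90]
  318 = 3·90 + 48   → row D = row B − 3·row C = (48, −3, 4)   [check: −3·408 + 4·318 = 48]
  90 = 1·48 + 42   → row E = row C − 1·row D = (42, 4, −5)   [check: 4·408 − 5·318 = 42]
  48 = 1·42 + 6   → row F = row D − 1·row E = (6, −7, 9)   [check: −7·408 + 9·318 = 6]
  42 = 7·6 + 0   → remainder 0, stop. gcd = 6 (last nonzero row F).
So gcd(408, 318) = 6, with Bézout identity −7·408 + 9·318 = 6. Containment (⊇): the Bézout identity exhibits 6 as an element of (408, 318), giving (6) ⊆ (408, 318). Containment (⊆): since 6 | 408 and 6 | 318 (408 = 6·68, 318 = 6·53), every Z-linear combination of 408 and 318 is divisible by 6, so (408, 318) ⊆ (6). Therefore (408, 318) = (6), d = 6.

Final answer: (408, 318) = (6); d = 6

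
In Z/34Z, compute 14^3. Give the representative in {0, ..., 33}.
24

Use repeated squaring. Binary(3) = 11. Walk through the bits of the exponent 3 left-to-right: at each bit after the leading one, square the running value, then multiply by 14 if the bit is 1 (always reducing mod 34):
  bit 1 = 1 (leading): start with 14.
  bit 2 = 1: square 14^2 = 196 ≡ 26; bit is 1, so multiply 26·14 = 364 ≡ 24 (mod 34).
Final value: 14^3 ≡ 24 (mod 34).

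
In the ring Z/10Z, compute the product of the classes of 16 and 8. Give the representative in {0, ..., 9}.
Reduce the factors first: 16 ≡ 6 (mod 10), so 16 · 8 ≡ 6 · 8 (mod 10). 6 · 8 = 48. Dividing by 10: 48 = 4·10 + 8. So (16 · 8) mod 10 = 8.

Final answer: 8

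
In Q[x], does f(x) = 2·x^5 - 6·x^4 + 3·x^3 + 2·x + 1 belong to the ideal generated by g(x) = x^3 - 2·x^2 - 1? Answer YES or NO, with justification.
YES

In Q[x] the ideal (g) consists of all multiples of g, so f ∈ (g) iff g | f, i.e. iff the remainder of f on division by g is 0. Divide f by g (g is monic, so eliminate the leading term of the running remainder at each step):
  leading term 2·x^5: subtract (2·x^2)·g(x) = 2·x^5 - 4·x^4 - 2·x^2, leaving -2·x^4 + 3·x^3 + 2·x^2 + 2·x + 1
  leading term -2·x^4: subtract (-2·x)·g(x) = -2·x^4 + 4·x^3 + 2·x, leaving -x^3 + 2·x^2 + 1
  leading term -x^3: subtract (-1)·g(x) = -x^3 + 2·x^2 + 1, leaving 0
The remainder is 0, so f(x) = g(x) · h(x) with h(x) = 2·x^2 - 2·x - 1. Hence g | f, i.e. f ∈ (g).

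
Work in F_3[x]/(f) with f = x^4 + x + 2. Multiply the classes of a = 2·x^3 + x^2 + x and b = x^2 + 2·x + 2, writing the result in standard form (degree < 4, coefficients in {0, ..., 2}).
Multiply as integer polynomials: a · b = 2·x^5 + 5·x^4 + 7·x^3 + 4·x^2 + 2·x. Reducing coefficients mod 3: a · b ≡ 2·x^5 + 2·x^4 + x^3 + x^2 + 2·x. Now divide by f(x) = x^4 + x + 2 in F_3[x], eliminating the leading term at each step:
  leading term 2·x^5: subtract (2·x)·f(x) = 2·x^5 + 2·x^2 + x, leaving 2·x^4 + x^3 + 2·x^2 + x (coefficients mod 3)
  leading term 2·x^4: subtract (2)·f(x) = 2·x^4 + 2·x + 1, leaving x^3 + 2·x^2 + 2·x + 2 (coefficients mod 3)
The degree is now < 4, so this is the remainder. Hence a · b ≡ x^3 + 2·x^2 + 2·x + 2 in F_3[x]/(f).

Final answer: a · b ≡ x^3 + 2·x^2 + 2·x + 2 (mod f(x))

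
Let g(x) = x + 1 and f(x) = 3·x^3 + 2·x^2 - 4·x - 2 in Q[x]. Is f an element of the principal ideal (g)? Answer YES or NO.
In Q[x] the ideal (g) consists of all multiples of g, so f ∈ (g) iff g | f, i.e. iff the remainder of f on division by g is 0. Divide f by g (g is monic, so eliminate the leading term of the running remainder at each step):
  leading term 3·x^3: subtract (3·x^2)·g(x) = 3·x^3 + 3·x^2, leaving -x^2 - 4·x - 2
  leading term -x^2: subtract (-x)·g(x) = -x^2 - x, leaving -3·x - 2
  leading term -3·x: subtract (-3)·g(x) = -3·x - 3, leaving 1
The remainder r(x) = 1 ≠ 0 (and deg r < deg g), so g ∤ f, i.e. f ∉ (g).

Final answer: NO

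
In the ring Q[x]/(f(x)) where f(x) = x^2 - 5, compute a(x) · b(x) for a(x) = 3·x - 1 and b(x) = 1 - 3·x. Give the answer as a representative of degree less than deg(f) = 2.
a · b ≡ 6·x - 46 (mod f(x))

First multiply in Q[x] without reducing: a · b = -9·x^2 + 6·x - 1. Now divide by f(x) = x^2 - 5, eliminating the leading term at each step:
  leading term -9·x^2: subtract (-9)·f(x) = 45 - 9·x^2, leaving 6·x - 46
The degree is now < 2, so this is the remainder. Hence a · b ≡ 6·x - 46 in Q[x]/(f).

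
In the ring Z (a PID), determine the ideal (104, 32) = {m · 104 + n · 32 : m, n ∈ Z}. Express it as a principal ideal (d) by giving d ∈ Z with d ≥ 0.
(104, 32) = (8); d = 8

In the PID Z, (a, b) is generated by gcd(a, b). Compute gcd(104, 32) with the extended Euclidean algorithm, tracking rows (r, s, t) with s·104 + t·32 = r:
  row A: (104, 1, 0)   [1·104 + 0·32 = 104]
  row B: (32, 0, 1)   [0·104 + 1·32 = 32]
  104 = 3·32 + 8   → row C = row A − 3·row B = (8, 1, −3)   [check: 1·104 − 3·32 = 8]
  32 = 4·8 + 0   → remainder 0, stop. gcd = 8 (last nonzero row C).
So gcd(104, 32) = 8, with Bézout identity 1·104 − 3·32 = 8. Containment (⊇): the Bézout identity exhibits 8 as an element of (104, 32), giving (8) ⊆ (104, 32). Containment (⊆): since 8 | 104 and 8 | 32 (104 = 8·13, 32 = 8·4), every Z-linear combination of 104 and 32 is divisible by 8, so (104, 32) ⊆ (8). Therefore (104, 32) = (8), d = 8.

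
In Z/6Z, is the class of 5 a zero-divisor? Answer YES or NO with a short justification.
NO

gcd(5, 6) = 1, so 5 is a unit in Z/6Z (it has a multiplicative inverse). A unit cannot be a zero-divisor: if 5·b ≡ 0 then multiplying both sides by 5^(−1) gives b ≡ 0. So 5 is not a zero-divisor.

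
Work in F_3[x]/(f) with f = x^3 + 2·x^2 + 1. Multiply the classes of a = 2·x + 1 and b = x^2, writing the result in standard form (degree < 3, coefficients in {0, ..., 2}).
a · b ≡ 1 (mod f(x))

Multiply as integer polynomials: a · b = 2·x^3 + x^2. Reducing coefficients mod 3: a · b ≡ 2·x^3 + x^2. Now divide by f(x) = x^3 + 2·x^2 + 1 in F_3[x], eliminating the leading term at each step:
  leading term 2·x^3: subtract (2)·f(x) = 2·x^3 + x^2 + 2, leaving 1 (coefficients mod 3)
The degree is now < 3, so this is the remainder. Hence a · b ≡ 1 in F_3[x]/(f).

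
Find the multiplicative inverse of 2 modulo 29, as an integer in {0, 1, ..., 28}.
Apply the extended Euclidean algorithm to (29, 2), tracking rows (r, s, t) with s·29 + t·2 = r. Each division r_prev = q·r_cur + r_new produces the new row as (previous row) − q·(current row):
  row A: (29, 1, 0)   [1·29 + 0·2 = 29]
  row B: (2, 0, 1)   [0·29 + 1·2 = 2]
  29 = 14·2 + 1   → row C = row A − 14·row B = (1, 1, −14)   [check: 1·29 − 14·2 = 1]
  2 = 2·1 + 0   → remainder 0, stop. gcd = 1 (last nonzero row C).
The gcd is 1, so 2 is invertible mod 29. The last nonzero row gives 1·29 − 14·2 = 1, so t = −14. So 2^(−1) ≡ −14 ≡ 15 (mod 29). Verify: 2 · 15 = 30 ≡ 1 (mod 29). ✓

Final answer: 2^(−1) ≡ 15 (mod 29)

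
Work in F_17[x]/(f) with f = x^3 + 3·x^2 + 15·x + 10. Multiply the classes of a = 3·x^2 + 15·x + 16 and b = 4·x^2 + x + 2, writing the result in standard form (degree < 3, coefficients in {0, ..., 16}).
Multiply as integer polynomials: a · b = 12·x^4 + 63·x^3 + 85·x^2 + 46·x + 32. Reducing coefficients mod 17: a · b ≡ 12·x^4 + 12·x^3 + 12·x + 15. Now divide by f(x) = x^3 + 3·x^2 + 15·x + 10 in F_17[x], eliminating the leading term at each step:
  leading term 12·x^4: subtract (12·x)·f(x) = 12·x^4 + 2·x^3 + 10·x^2 + x, leaving 10·x^3 + 7·x^2 + 11·x + 15 (coefficients mod 17)
  leading term 10·x^3: subtract (10)·f(x) = 10·x^3 + 13·x^2 + 14·x + 15, leaving 11·x^2 + 14·x (coefficients mod 17)
The degree is now < 3, so this is the remainder. Hence a · b ≡ 11·x^2 + 14·x in F_17[x]/(f).

Final answer: a · b ≡ 11·x^2 + 14·x (mod f(x))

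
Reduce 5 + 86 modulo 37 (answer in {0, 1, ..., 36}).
Reduce the summands first: 86 ≡ 12 (mod 37), so 5 + 86 ≡ 5 + 12 (mod 37). 5 + 12 = 17; 17 = 0·37 + 17, so (5 + 86) mod 37 = 17.

Final answer: 17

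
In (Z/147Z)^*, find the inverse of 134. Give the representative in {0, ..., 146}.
Apply the extended Euclidean algorithm to (147, 134), tracking rows (r, s, t) with s·147 + t·134 = r. Each division r_prev = q·r_cur + r_new produces the new row as (previous row) − q·(current row):
  row A: (147, 1, 0)   [1·147 + 0·134 = 147]
  row B: (134, 0, 1)   [0·147 + 1·134 = 134]
  147 = 1·134 + 13   → row C = row A − 1·row B = (13, 1, −1)   [check: 1·147 − 1·134 = 13]
  134 = 10·13 + 4   → row D = row B − 10·row C = (4, −10, 11)   [check: −10·147 + 11·134 = 4]
  13 = 3·4 + 1   → row E = row C − 3·row D = (1, 31, −34)   [check: 31·147 − 34·134 = 1]
  4 = 4·1 + 0   → remainder 0, stop. gcd = 1 (last nonzero row E).
The gcd is 1, so 134 is invertible mod 147. The last nonzero row gives 31·147 − 34·134 = 1, so t = −34. So 134^(−1) ≡ −34 ≡ 113 (mod 147). Verify: 134 · 113 = 15142 ≡ 1 (mod 147). ✓

Final answer: 134^(−1) ≡ 113 (mod 147)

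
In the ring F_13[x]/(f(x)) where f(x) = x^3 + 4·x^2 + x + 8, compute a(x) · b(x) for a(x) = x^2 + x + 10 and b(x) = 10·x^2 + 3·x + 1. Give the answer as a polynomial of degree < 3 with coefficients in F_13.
a · b ≡ 7·x^2 + 4·x + 5 (mod f(x))

Multiply as integer polynomials: a · b = 10·x^4 + 13·x^3 + 104·x^2 + 31·x + 10. Reducing coefficients mod 13: a · b ≡ 10·x^4 + 5·x + 10. Now divide by f(x) = x^3 + 4·x^2 + x + 8 in F_13[x], eliminating the leading term at each step:
  leading term 10·x^4: subtract (10·x)·f(x) = 10·x^4 + x^3 + 10·x^2 + 2·x, leaving 12·x^3 + 3·x^2 + 3·x + 10 (coefficients mod 13)
  leading term 12·x^3: subtract (12)·f(x) = 12·x^3 + 9·x^2 + 12·x + 5, leaving 7·x^2 + 4·x + 5 (coefficients mod 13)
The degree is now < 3, so this is the remainder. Hence a · b ≡ 7·x^2 + 4·x + 5 in F_13[x]/(f).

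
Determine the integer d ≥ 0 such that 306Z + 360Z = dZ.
(306, 360) = (18); d = 18

In the PID Z, (a, b) is generated by gcd(a, b). Compute gcd(360, 306) with the extended Euclidean algorithm, tracking rows (r, s, t) with s·360 + t·306 = r:
  row A: (360, 1, 0)   [1·360 + 0·306 = 360]
  row B: (306, 0, 1)   [0·360 + 1·306 = 306]
  360 = 1·306 + 54   → row C = row A − 1·row B = (54, 1, −1)   [check: 1·360 − 1·306 = 54]
  306 = 5·54 + 36   → row D = row B − 5·row C = (36, −5, 6)   [check: −5·360 + 6·306 = 36]
  54 = 1·36 + 18   → row E = row C − 1·row D = (18, 6, −7)   [check: 6·360 − 7·306 = 18]
  36 = 2·18 + 0   → remainder 0, stop. gcd = 18 (last nonzero row E).
So gcd(306, 360) = 18, with Bézout identity 6·360 − 7·306 = 18. Containment (⊇): the Bézout identity exhibits 18 as an element of (306, 360), giving (18) ⊆ (306, 360). Containment (⊆): since 18 | 306 and 18 | 360 (306 = 18·17, 360 = 18·20), every Z-linear combination of 306 and 360 is divisible by 18, so (306, 360) ⊆ (18). Therefore (306, 360) = (18), d = 18.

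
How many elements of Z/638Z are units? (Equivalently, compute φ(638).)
An element a ∈ Z/638Z is a unit iff gcd(a, 638) = 1, so the number of units is φ(638). φ is multiplicative, with φ(p^e) = p^e − p^(e−1). Factorise 638 = 2 · 11 · 29. Then
  φ(638) = (2 − 1) · (11 − 1) · (29 − 1) = 1 · 10 · 28 = 280.

Final answer: Z/638Z has φ(638) = 280 units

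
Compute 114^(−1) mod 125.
114^(−1) ≡ 34 (mod 125)

Apply the extended Euclidean algorithm to (125, 114), tracking rows (r, s, t) with s·125 + t·114 = r. Each division r_prev = q·r_cur + r_new produces the new row as (previous row) − q·(current row):
  row A: (125, 1, 0)   [1·125 + 0·114 = 125]
  row B: (114, 0, 1)   [0·125 + 1·114 = 114]
  125 = 1·114 + 11   → row C = row A − 1·row B = (11, 1, −1)   [check: 1·125 − 1·114 = 11]
  114 = 10·11 + 4   → row D = row B − 10·row C = (4, −10, 11)   [check: −10·125 + 11·114 = 4]
  11 = 2·4 + 3   → row E = row C − 2·row D = (3, 21, −23)   [check: 21·125 − 23·114 = 3]
  4 = 1·3 + 1   → row F = row D − 1·row E = (1, −31, 34)   [check: −31·125 + 34·114 = 1]
  3 = 3·1 + 0   → remainder 0, stop. gcd = 1 (last nonzero row F).
The gcd is 1, so 114 is invertible mod 125. The last nonzero row gives −31·125 + 34·114 = 1, so t = 34. So 114^(−1) ≡ 34 (mod 125). Verify: 114 · 34 = 3876 ≡ 1 (mod 125). ✓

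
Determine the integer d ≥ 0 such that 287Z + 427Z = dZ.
In the PID Z, (a, b) is generated by gcd(a, b). Compute gcd(427, 287) with the extended Euclidean algorithm, tracking rows (r, s, t) with s·427 + t·287 = r:
  row A: (427, 1, 0)   [1·427 + 0·287 = 427]
  row B: (287, 0, 1)   [0·427 + 1·287 = 287]
  427 = 1·287 + 140   → row C = row A − 1·row B = (140, 1, −1)   [check: 1·427 − 1·287 = 140]
  287 = 2·140 + 7   → row D = row B − 2·row C = (7, −2, 3)   [check: −2·427 + 3·287 = 7]
  140 = 20·7 + 0   → remainder 0, stop. gcd = 7 (last nonzero row D).
So gcd(287, 427) = 7, with Bézout identity −2·427 + 3·287 = 7. Containment (⊇): the Bézout identity exhibits 7 as an element of (287, 427), giving (7) ⊆ (287, 427). Containment (⊆): since 7 | 287 and 7 | 427 (287 = 7·41, 427 = 7·61), every Z-linear combination of 287 and 427 is divisible by 7, so (287, 427) ⊆ (7). Therefore (287, 427) = (7), d = 7.

Final answer: (287, 427) = (7); d = 7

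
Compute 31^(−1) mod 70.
31^(−1) ≡ 61 (mod 70)

Apply the extended Euclidean algorithm to (70, 31), tracking rows (r, s, t) with s·70 + t·31 = r. Each division r_prev = q·r_cur + r_new produces the new row as (previous row) − q·(current row):
  row A: (70, 1, 0)   [1·70 + 0·31 = 70]
  row B: (31, 0, 1)   [0·70 + 1·31 = 31]
  70 = 2·31 + 8   → row C = row A − 2·row B = (8, 1, −2)   [check: 1·70 − 2·31 = 8]
  31 = 3·8 + 7   → row D = row B − 3·row C = (7, −3, 7)   [check: −3·70 + 7·31 = 7]
  8 = 1·7 + 1   → row E = row C − 1·row D = (1, 4, −9)   [check: 4·70 − 9·31 = 1]
  7 = 7·1 + 0   → remainder 0, stop. gcd = 1 (last nonzero row E).
The gcd is 1, so 31 is invertible mod 70. The last nonzero row gives 4·70 − 9·31 = 1, so t = −9. So 31^(−1) ≡ −9 ≡ 61 (mod 70). Verify: 31 · 61 = 1891 ≡ 1 (mod 70). ✓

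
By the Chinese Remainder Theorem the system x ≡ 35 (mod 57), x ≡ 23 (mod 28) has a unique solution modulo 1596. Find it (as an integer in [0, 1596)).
x ≡ 947 (mod 1596); the representative in [0, 1596) is 947

The moduli 57, 28 are pairwise coprime, so by the CRT there is a unique solution mod 57·28 = 1596.
Solve by successive substitution. Start with x ≡ 35 (mod 57).
  Combine with x ≡ 23 (mod 28): write x = 35 + 57·t and require 35 + 57·t ≡ 23 (mod 28), i.e. 57·t ≡ 23 − 35 ≡ 16 (mod 28). Since 57^(−1) ≡ 1 (mod 28) (57 ≡ 1 (mod 28)), t ≡ 1·16 ≡ 16 (mod 28). So x ≡ 35 + 57·16 = 947 (mod 1596).
Unique solution in [0, 1596): x = 947.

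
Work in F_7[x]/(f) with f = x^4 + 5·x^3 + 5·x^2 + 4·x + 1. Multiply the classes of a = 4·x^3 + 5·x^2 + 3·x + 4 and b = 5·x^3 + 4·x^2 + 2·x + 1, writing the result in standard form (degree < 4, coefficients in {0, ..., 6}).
Multiply as integer polynomials: a · b = 20·x^6 + 41·x^5 + 43·x^4 + 46·x^3 + 27·x^2 + 11·x + 4. Reducing coefficients mod 7: a · b ≡ 6·x^6 + 6·x^5 + x^4 + 4·x^3 + 6·x^2 + 4·x + 4. Now divide by f(x) = x^4 + 5·x^3 + 5·x^2 + 4·x + 1 in F_7[x], eliminating the leading term at each step:
  leading term 6·x^6: subtract (6·x^2)·f(x) = 6·x^6 + 2·x^5 + 2·x^4 + 3·x^3 + 6·x^2, leaving 4·x^5 + 6·x^4 + x^3 + 4·x + 4 (coefficients mod 7)
  leading term 4·x^5: subtract (4·x)·f(x) = 4·x^5 + 6·x^4 + 6·x^3 + 2·x^2 + 4·x, leaving 2·x^3 + 5·x^2 + 4 (coefficients mod 7)
The degree is now < 4, so this is the remainder. Hence a · b ≡ 2·x^3 + 5·x^2 + 4 in F_7[x]/(f).

Final answer: a · b ≡ 2·x^3 + 5·x^2 + 4 (mod f(x))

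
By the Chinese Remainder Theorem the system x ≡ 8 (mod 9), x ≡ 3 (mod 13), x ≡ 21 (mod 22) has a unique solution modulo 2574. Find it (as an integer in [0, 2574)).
The moduli 9, 13, 22 are pairwise coprime, so by the CRT there is a unique solution mod 9·13·22 = 2574.
Solve by successive substitution. Start with x ≡ 8 (mod 9).
  Combine with x ≡ 3 (mod 13): write x = 8 + 9·t and require 8 + 9·t ≡ 3 (mod 13), i.e. 9·t ≡ 3 − 8 ≡ 8 (mod 13). Since 9^(−1) ≡ 3 (mod 13), t ≡ 3·8 ≡ 11 (mod 13). So x ≡ 8 + 9·11 = 107 (mod 117).
  Combine with x ≡ 21 (mod 22): write x = 107 + 117·t and require 107 + 117·t ≡ 21 (mod 22), i.e. 117·t ≡ 21 − 107 ≡ 2 (mod 22). Since 117^(−1) ≡ 19 (mod 22) (117 ≡ 7 (mod 22)), t ≡ 19·2 ≡ 16 (mod 22). So x ≡ 107 + 117·16 = 1979 (mod 2574).
Unique solution in [0, 2574): x = 1979.

Final answer: x ≡ 1979 (mod 2574); the representative in [0, 2574) is 1979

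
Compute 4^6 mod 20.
16

Use repeated squaring. Binary(6) = 110. Walk through the bits of the exponent 6 left-to-right: at each bit after the leading one, square the running value, then multiply by 4 if the bit is 1 (always reducing mod 20):
  bit 1 = 1 (leading): start with 4.
  bit 2 = 1: square 4^2 = 16; bit is 1, so multiply 16·4 = 64 ≡ 4 (mod 20).
  bit 3 = 0: square 4^2 = 16 (mod 20).
Final value: 4^6 ≡ 16 (mod 20).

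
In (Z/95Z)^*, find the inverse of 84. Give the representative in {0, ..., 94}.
84^(−1) ≡ 69 (mod 95)

Apply the extended Euclidean algorithm to (95, 84), tracking rows (r, s, t) with s·95 + t·84 = r. Each division r_prev = q·r_cur + r_new produces the new row as (previous row) − q·(current row):
  row A: (95, 1, 0)   [1·95 + 0·84 = 95]
  row B: (84, 0, 1)   [0·95 + 1·84 = 84]
  95 = 1·84 + 11   → row C = row A − 1·row B = (11, 1, −1)   [check: 1·95 − 1·84 = 11]
  84 = 7·11 + 7   → row D = row B − 7·row C = (7, −7, 8)   [check: −7·95 + 8·84 = 7]
  11 = 1·7 + 4   → row E = row C − 1·row D = (4, 8, −9)   [check: 8·95 − 9·84 = 4]
  7 = 1·4 + 3   → row F = row D − 1·row E = (3, −15, 17)   [check: −15·95 + 17·84 = 3]
  4 = 1·3 + 1   → row G = row E − 1·row F = (1, 23, −26)   [check: 23·95 − 26·84 = 1]
  3 = 3·1 + 0   → remainder 0, stop. gcd = 1 (last nonzero row G).
The gcd is 1, so 84 is invertible mod 95. The last nonzero row gives 23·95 − 26·84 = 1, so t = −26. So 84^(−1) ≡ −26 ≡ 69 (mod 95). Verify: 84 · 69 = 5796 ≡ 1 (mod 95). ✓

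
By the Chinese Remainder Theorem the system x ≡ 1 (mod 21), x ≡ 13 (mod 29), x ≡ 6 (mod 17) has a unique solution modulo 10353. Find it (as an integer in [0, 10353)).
x ≡ 6364 (mod 10353); the representative in [0, 10353) is 6364

The moduli 21, 29, 17 are pairwise coprime, so by the CRT there is a unique solution mod 21·29·17 = 10353.
Solve by successive substitution. Start with x ≡ 1 (mod 21).
  Combine with x ≡ 13 (mod 29): write x = 1 + 21·t and require 1 + 21·t ≡ 13 (mod 29), i.e. 21·t ≡ 13 − 1 ≡ 12 (mod 29). Since 21^(−1) ≡ 18 (mod 29), t ≡ 18·12 ≡ 13 (mod 29). So x ≡ 1 + 21·13 = 274 (mod 609).
  Combine with x ≡ 6 (mod 17): write x = 274 + 609·t and require 274 + 609·t ≡ 6 (mod 17), i.e. 609·t ≡ 6 − 274 ≡ 4 (mod 17). Since 609^(−1) ≡ 11 (mod 17) (609 ≡ 14 (mod 17)), t ≡ 11·4 ≡ 10 (mod 17). So x ≡ 274 + 609·10 = 6364 (mod 10353).
Unique solution in [0, 10353): x = 6364.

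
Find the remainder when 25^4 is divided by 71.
Use repeated squaring. Binary(4) = 100. Walk through the bits of the exponent 4 left-to-right: at each bit after the leading one, square the running value, then multiply by 25 if the bit is 1 (always reducing mod 71):
  bit 1 = 1 (leading): start with 25.
  bit 2 = 0: square 25^2 = 625 ≡ 57 (mod 71).
  bit 3 = 0: square 57^2 = 3249 ≡ 54 (mod 71).
Final value: 25^4 ≡ 54 (mod 71).

Final answer: 54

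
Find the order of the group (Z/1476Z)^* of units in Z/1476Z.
(Z/1476Z)^* consists of the classes a with gcd(a, 1476) = 1, so its order is φ(1476). φ is multiplicative, with φ(p^e) = p^e − p^(e−1). Factorise 1476 = 2^2 · 3^2 · 41. Then
  φ(1476) = (2^2 − 2^1) · (3^2 − 3^1) · (41 − 1) = 2 · 6 · 40 = 480.
Thus |(Z/1476Z)^*| = 480.

Final answer: |(Z/1476Z)^*| = 480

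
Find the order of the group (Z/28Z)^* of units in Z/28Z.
(Z/28Z)^* consists of the classes a with gcd(a, 28) = 1, so its order is φ(28). φ is multiplicative, with φ(p^e) = p^e − p^(e−1). Factorise 28 = 2^2 · 7. Then
  φ(28) = (2^2 − 2^1) · (7 − 1) = 2 · 6 = 12.
Thus |(Z/28Z)^*| = 12.

Final answer: |(Z/28Z)^*| = 12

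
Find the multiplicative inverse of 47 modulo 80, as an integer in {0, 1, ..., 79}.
Apply the extended Euclidean algorithm to (80, 47), tracking rows (r, s, t) with s·80 + t·47 = r. Each division r_prev = q·r_cur + r_new produces the new row as (previous row) − q·(current row):
  row A: (80, 1, 0)   [1·80 + 0·47 = 80]
  row B: (47, 0, 1)   [0·80 + 1·47 = 47]
  80 = 1·47 + 33   → row C = row A − 1·row B = (33, 1, −1)   [check: 1·80 − 1·47 = 33]
  47 = 1·33 + 14   → row D = row B − 1·row C = (14, −1, 2)   [check: −1·80 + 2·47 = 14]
  33 = 2·14 + 5   → row E = row C − 2·row D = (5, 3, −5)   [check: 3·80 − 5·47 = 5]
  14 = 2·5 + 4   → row F = row D − 2·row E = (4, −7, 12)   [check: −7·80 + 12·47 = 4]
  5 = 1·4 + 1   → row G = row E − 1·row F = (1, 10, −17)   [check: 10·80 − 17·47 = 1]
  4 = 4·1 + 0   → remainder 0, stop. gcd = 1 (last nonzero row G).
The gcd is 1, so 47 is invertible mod 80. The last nonzero row gives 10·80 − 17·47 = 1, so t = −17. So 47^(−1) ≡ −17 ≡ 63 (mod 80). Verify: 47 · 63 = 2961 ≡ 1 (mod 80). ✓

Final answer: 47^(−1) ≡ 63 (mod 80)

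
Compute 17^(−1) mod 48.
17^(−1) ≡ 17 (mod 48)

Apply the extended Euclidean algorithm to (48, 17), tracking rows (r, s, t) with s·48 + t·17 = r. Each division r_prev = q·r_cur + r_new produces the new row as (previous row) − q·(current row):
  row A: (48, 1, 0)   [1·48 + 0·17 = 48]
  row B: (17, 0, 1)   [0·48 + 1·17 = 17]
  48 = 2·17 + 14   → row C = row A − 2·row B = (14, 1, −2)   [check: 1·48 − 2·17 = 14]
  17 = 1·14 + 3   → row D = row B − 1·row C = (3, −1, 3)   [check: −1·48 + 3·17 = 3]
  14 = 4·3 + 2   → row E = row C − 4·row D = (2, 5, −14)   [check: 5·48 − 14·17 = 2]
  3 = 1·2 + 1   → row F = row D − 1·row E = (1, −6, 17)   [check: −6·48 + 17·17 = 1]
  2 = 2·1 + 0   → remainder 0, stop. gcd = 1 (last nonzero row F).
The gcd is 1, so 17 is invertible mod 48. The last nonzero row gives −6·48 + 17·17 = 1, so t = 17. So 17^(−1) ≡ 17 (mod 48). Verify: 17 · 17 = 289 ≡ 1 (mod 48). ✓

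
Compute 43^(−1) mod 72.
Apply the extended Euclidean algorithm to (72, 43), tracking rows (r, s, t) with s·72 + t·43 = r. Each division r_prev = q·r_cur + r_new produces the new row as (previous row) − q·(current row):
  row A: (72, 1, 0)   [1·72 + 0·43 = 72]
  row B: (43, 0, 1)   [0·72 + 1·43 = 43]
  72 = 1·43 + 29   → row C = row A − 1·row B = (29, 1, −1)   [check: 1·72 − 1·43 = 29]
  43 = 1·29 + 14   → row D = row B − 1·row C = (14, −1, 2)   [check: −1·72 + 2·43 = 14]
  29 = 2·14 + 1   → row E = row C − 2·row D = (1, 3, −5)   [check: 3·72 − 5·43 = 1]
  14 = 14·1 + 0   → remainder 0, stop. gcd = 1 (last nonzero row E).
The gcd is 1, so 43 is invertible mod 72. The last nonzero row gives 3·72 − 5·43 = 1, so t = −5. So 43^(−1) ≡ −5 ≡ 67 (mod 72). Verify: 43 · 67 = 2881 ≡ 1 (mod 72). ✓

Final answer: 43^(−1) ≡ 67 (mod 72)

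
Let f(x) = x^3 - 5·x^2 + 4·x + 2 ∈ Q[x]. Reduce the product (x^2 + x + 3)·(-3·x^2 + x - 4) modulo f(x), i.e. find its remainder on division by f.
First multiply in Q[x] without reducing: a · b = -3·x^4 - 2·x^3 - 12·x^2 - x - 12. Now divide by f(x) = x^3 - 5·x^2 + 4·x + 2, eliminating the leading term at each step:
  leading term -3·x^4: subtract (-3·x)·f(x) = -3·x^4 + 15·x^3 - 12·x^2 - 6·x, leaving -17·x^3 + 5·x - 12
  leading term -17·x^3: subtract (-17)·f(x) = -17·x^3 + 85·x^2 - 68·x - 34, leaving -85·x^2 + 73·x + 22
The degree is now < 3, so this is the remainder. Hence a · b ≡ -85·x^2 + 73·x + 22 in Q[x]/(f).

Final answer: a · b ≡ -85·x^2 + 73·x + 22 (mod f(x))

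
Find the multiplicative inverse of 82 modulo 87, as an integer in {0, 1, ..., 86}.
82^(−1) ≡ 52 (mod 87)

Apply the extended Euclidean algorithm to (87, 82), tracking rows (r, s, t) with s·87 + t·82 = r. Each division r_prev = q·r_cur + r_new produces the new row as (previous row) − q·(current row):
  row A: (87, 1, 0)   [1·87 + 0·82 = 87]
  row B: (82, 0, 1)   [0·87 + 1·82 = 82]
  87 = 1·82 + 5   → row C = row A − 1·row B = (5, 1, −1)   [check: 1·87 − 1·82 = 5]
  82 = 16·5 + 2   → row D = row B − 16·row C = (2, −16, 17)   [check: −16·87 + 17·82 = 2]
  5 = 2·2 + 1   → row E = row C − 2·row D = (1, 33, −35)   [check: 33·87 − 35·82 = 1]
  2 = 2·1 + 0   → remainder 0, stop. gcd = 1 (last nonzero row E).
The gcd is 1, so 82 is invertible mod 87. The last nonzero row gives 33·87 − 35·82 = 1, so t = −35. So 82^(−1) ≡ −35 ≡ 52 (mod 87). Verify: 82 · 52 = 4264 ≡ 1 (mod 87). ✓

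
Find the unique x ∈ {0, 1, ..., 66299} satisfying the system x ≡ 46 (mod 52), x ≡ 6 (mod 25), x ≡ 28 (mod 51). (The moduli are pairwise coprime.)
The moduli 52, 25, 51 are pairwise coprime, so by the CRT there is a unique solution mod 52·25·51 = 66300.
Solve by successive substitution. Start with x ≡ 46 (mod 52).
  Combine with x ≡ 6 (mod 25): write x = 46 + 52·t and require 46 + 52·t ≡ 6 (mod 25), i.e. 52·t ≡ 6 − 46 ≡ 10 (mod 25). Since 52^(−1) ≡ 13 (mod 25) (52 ≡ 2 (mod 25)), t ≡ 13·10 ≡ 5 (mod 25). So x ≡ 46 + 52·5 = 306 (mod 1300).
  Combine with x ≡ 28 (mod 51): write x = 306 + 1300·t and require 306 + 1300·t ≡ 28 (mod 51), i.e. 1300·t ≡ 28 − 306 ≡ 28 (mod 51). Since 1300^(−1) ≡ 49 (mod 51) (1300 ≡ 25 (mod 51)), t ≡ 49·28 ≡ 46 (mod 51). So x ≡ 306 + 1300·46 = 60106 (mod 66300).
Unique solution in [0, 66300): x = 60106.

Final answer: x ≡ 60106 (mod 66300); the representative in [0, 66300) is 60106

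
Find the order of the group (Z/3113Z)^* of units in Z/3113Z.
(Z/3113Z)^* consists of the classes a with gcd(a, 3113) = 1, so its order is φ(3113). φ is multiplicative, with φ(p^e) = p^e − p^(e−1). Factorise 3113 = 11 · 283. Then
  φ(3113) = (11 − 1) · (283 − 1) = 10 · 282 = 2820.
Thus |(Z/3113Z)^*| = 2820.

Final answer: |(Z/3113Z)^*| = 2820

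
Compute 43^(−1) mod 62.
43^(−1) ≡ 13 (mod 62)

Apply the extended Euclidean algorithm to (62, 43), tracking rows (r, s, t) with s·62 + t·43 = r. Each division r_prev = q·r_cur + r_new produces the new row as (previous row) − q·(current row):
  row A: (62, 1, 0)   [1·62 + 0·43 = 62]
  row B: (43, 0, 1)   [0·62 + 1·43 = 43]
  62 = 1·43 + 19   → row C = row A − 1·row B = (19, 1, −1)   [check: 1·62 − 1·43 = 19]
  43 = 2·19 + 5   → row D = row B − 2·row C = (5, −2, 3)   [check: −2·62 + 3·43 = 5]
  19 = 3·5 + 4   → row E = row C − 3·row D = (4, 7, −10)   [check: 7·62 − 10·43 = 4]
  5 = 1·4 + 1   → row F = row D − 1·row E = (1, −9, 13)   [check: −9·62 + 13·43 = 1]
  4 = 4·1 + 0   → remainder 0, stop. gcd = 1 (last nonzero row F).
The gcd is 1, so 43 is invertible mod 62. The last nonzero row gives −9·62 + 13·43 = 1, so t = 13. So 43^(−1) ≡ 13 (mod 62). Verify: 43 · 13 = 559 ≡ 1 (mod 62). ✓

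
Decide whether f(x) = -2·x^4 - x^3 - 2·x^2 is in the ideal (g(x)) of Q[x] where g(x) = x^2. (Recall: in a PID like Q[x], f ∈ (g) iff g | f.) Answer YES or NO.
YES

In Q[x] the ideal (g) consists of all multiples of g, so f ∈ (g) iff g | f, i.e. iff the remainder of f on division by g is 0. Divide f by g (g is monic, so eliminate the leading term of the running remainder at each step):
  leading term -2·x^4: subtract (-2·x^2)·g(x) = -2·x^4, leaving -x^3 - 2·x^2
  leading term -x^3: subtract (-x)·g(x) = -x^3, leaving -2·x^2
  leading term -2·x^2: subtract (-2)·g(x) = -2·x^2, leaving 0
The remainder is 0, so f(x) = g(x) · h(x) with h(x) = -2·x^2 - x - 2. Hence g | f, i.e. f ∈ (g).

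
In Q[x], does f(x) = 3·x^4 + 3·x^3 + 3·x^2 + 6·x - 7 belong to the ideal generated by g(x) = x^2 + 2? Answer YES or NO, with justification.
NO

In Q[x] the ideal (g) consists of all multiples of g, so f ∈ (g) iff g | f, i.e. iff the remainder of f on division by g is 0. Divide f by g (g is monic, so eliminate the leading term of the running remainder at each step):
  leading term 3·x^4: subtract (3·x^2)·g(x) = 3·x^4 + 6·x^2, leaving 3·x^3 - 3·x^2 + 6·x - 7
  leading term 3·x^3: subtract (3·x)·g(x) = 3·x^3 + 6·x, leaving -3·x^2 - 7
  leading term -3·x^2: subtract (-3)·g(x) = -3·x^2 - 6, leaving -1
The remainder r(x) = -1 ≠ 0 (and deg r < deg g), so g ∤ f, i.e. f ∉ (g).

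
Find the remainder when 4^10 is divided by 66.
Use repeated squaring. Binary(10) = 1010. Walk through the bits of the exponent 10 left-to-right: at each bit after the leading one, square the running value, then multiply by 4 if the bit is 1 (always reducing mod 66):
  bit 1 = 1 (leading): start with 4.
  bit 2 = 0: square 4^2 = 16 (mod 66).
  bit 3 = 1: square 16^2 = 256 ≡ 58; bit is 1, so multiply 58·4 = 232 ≡ 34 (mod 66).
  bit 4 = 0: square 34^2 = 1156 ≡ 34 (mod 66).
Final value: 4^10 ≡ 34 (mod 66).

Final answer: 34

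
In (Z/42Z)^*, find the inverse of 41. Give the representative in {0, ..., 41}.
Apply the extended Euclidean algorithm to (42, 41), tracking rows (r, s, t) with s·42 + t·41 = r. Each division r_prev = q·r_cur + r_new produces the new row as (previous row) − q·(current row):
  row A: (42, 1, 0)   [1·42 + 0·41 = 42]
  row B: (41, 0, 1)   [0·42 + 1·41 = 41]
  42 = 1·41 + 1   → row C = row A − 1·row B = (1, 1, −1)   [check: 1·42 − 1·41 = 1]
  41 = 41·1 + 0   → remainder 0, stop. gcd = 1 (last nonzero row C).
The gcd is 1, so 41 is invertible mod 42. The last nonzero row gives 1·42 − 1·41 = 1, so t = −1. So 41^(−1) ≡ −1 ≡ 41 (mod 42). Verify: 41 · 41 = 1681 ≡ 1 (mod 42). ✓

Final answer: 41^(−1) ≡ 41 (mod 42)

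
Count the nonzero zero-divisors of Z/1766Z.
Z/1766Z has 883 nonzero zero-divisors

In Z/1766Z each nonzero element is either a unit (gcd with 1766 is 1) or a zero-divisor (gcd > 1). The number of units is φ(1766): factorise 1766 = 2 · 883, so φ(1766) = (2 − 1) · (883 − 1) = 1 · 882 = 882. The nonzero elements number 1766 − 1 = 1765. Hence the nonzero zero-divisors number 1765 − 882 = 883.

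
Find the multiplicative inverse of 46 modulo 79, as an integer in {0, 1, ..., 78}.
Apply the extended Euclidean algorithm to (79, 46), tracking rows (r, s, t) with s·79 + t·46 = r. Each division r_prev = q·r_cur + r_new produces the new row as (previous row) − q·(current row):
  row A: (79, 1, 0)   [1·79 + 0·46 = 79]
  row B: (46, 0, 1)   [0·79 + 1·46 = 46]
  79 = 1·46 + 33   → row C = row A − 1·row B = (33, 1, −1)   [check: 1·79 − 1·46 = 33]
  46 = 1·33 + 13   → row D = row B − 1·row C = (13, −1, 2)   [check: −1·79 + 2·46 = 13]
  33 = 2·13 + 7   → row E = row C − 2·row D = (7, 3, −5)   [check: 3·79 − 5·46 = 7]
  13 = 1·7 + 6   → row F = row D − 1·row E = (6, −4, 7)   [check: −4·79 + 7·46 = 6]
  7 = 1·6 + 1   → row G = row E − 1·row F = (1, 7, −12)   [check: 7·79 − 12·46 = 1]
  6 = 6·1 + 0   → remainder 0, stop. gcd = 1 (last nonzero row G).
The gcd is 1, so 46 is invertible mod 79. The last nonzero row gives 7·79 − 12·46 = 1, so t = −12. So 46^(−1) ≡ −12 ≡ 67 (mod 79). Verify: 46 · 67 = 3082 ≡ 1 (mod 79). ✓

Final answer: 46^(−1) ≡ 67 (mod 79)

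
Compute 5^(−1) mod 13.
5^(−1) ≡ 8 (mod 13)

Apply the extended Euclidean algorithm to (13, 5), tracking rows (r, s, t) with s·13 + t·5 = r. Each division r_prev = q·r_cur + r_new produces the new row as (previous row) − q·(current row):
  row A: (13, 1, 0)   [1·13 + 0·5 = 13]
  row B: (5, 0, 1)   [0·13 + 1·5 = 5]
  13 = 2·5 + 3   → row C = row A − 2·row B = (3, 1, −2)   [check: 1·13 − 2·5 = 3]
  5 = 1·3 + 2   → row D = row B − 1·row C = (2, −1, 3)   [check: −1·13 + 3·5 = 2]
  3 = 1·2 + 1   → row E = row C − 1·row D = (1, 2, −5)   [check: 2·13 − 5·5 = 1]
  2 = 2·1 + 0   → remainder 0, stop. gcd = 1 (last nonzero row E).
The gcd is 1, so 5 is invertible mod 13. The last nonzero row gives 2·13 − 5·5 = 1, so t = −5. So 5^(−1) ≡ −5 ≡ 8 (mod 13). Verify: 5 · 8 = 40 ≡ 1 (mod 13). ✓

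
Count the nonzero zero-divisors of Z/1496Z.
In Z/1496Z each nonzero element is either a unit (gcd with 1496 is 1) or a zero-divisor (gcd > 1). The number of units is φ(1496): factorise 1496 = 2^3 · 11 · 17, so φ(1496) = (2^3 − 2^2) · (11 − 1) · (17 − 1) = 4 · 10 · 16 = 640. The nonzero elements number 1496 − 1 = 1495. Hence the nonzero zero-divisors number 1495 − 640 = 855.

Final answer: Z/1496Z has 855 nonzero zero-divisors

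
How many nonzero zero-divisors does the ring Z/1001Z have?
In Z/1001Z each nonzero element is either a unit (gcd with 1001 is 1) or a zero-divisor (gcd > 1). The number of units is φ(1001): factorise 1001 = 7 · 11 · 13, so φ(1001) = (7 − 1) · (11 − 1) · (13 − 1) = 6 · 10 · 12 = 720. The nonzero elements number 1001 − 1 = 1000. Hence the nonzero zero-divisors number 1000 − 720 = 280.

Final answer: Z/1001Z has 280 nonzero zero-divisors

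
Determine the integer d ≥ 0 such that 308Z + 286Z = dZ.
In the PID Z, (a, b) is generated by gcd(a, b). Compute gcd(308, 286) with the extended Euclidean algorithm, tracking rows (r, s, t) with s·308 + t·286 = r:
  row A: (308, 1, 0)   [1·308 + 0·286 = 308]
  row B: (286, 0, 1)   [0·308 + 1·286 = 286]
  308 = 1·286 + 22   → row C = row A − 1·row B = (22, 1, −1)   [check: 1·308 − 1·286 = 22]
  286 = 13·22 + 0   → remainder 0, stop. gcd = 22 (last nonzero row C).
So gcd(308, 286) = 22, with Bézout identity 1·308 − 1·286 = 22. Containment (⊇): the Bézout identity exhibits 22 as an element of (308, 286), giving (22) ⊆ (308, 286). Containment (⊆): since 22 | 308 and 22 | 286 (308 = 22·14, 286 = 22·13), every Z-linear combination of 308 and 286 is divisible by 22, so (308, 286) ⊆ (22). Therefore (308, 286) = (22), d = 22.

Final answer: (308, 286) = (22); d = 22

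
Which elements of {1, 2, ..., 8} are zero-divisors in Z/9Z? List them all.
nonzero zero-divisors of Z/9Z = {3, 6}

An element a ∈ Z/9Z (with a ≠ 0) is a zero-divisor iff gcd(a, 9) > 1 (because a is a unit precisely when gcd(a, n) = 1, and in Z/nZ every nonzero, non-unit element is a zero-divisor). Scan a = 1, ..., 8 and keep those with gcd(a, 9) > 1:
  gcd(3, 9) = 3, gcd(6, 9) = 3.
All other a ∈ {1, ..., 8} have gcd(a, 9) = 1 and are units. So the nonzero zero-divisors are exactly the 2 values of a appearing in this scan.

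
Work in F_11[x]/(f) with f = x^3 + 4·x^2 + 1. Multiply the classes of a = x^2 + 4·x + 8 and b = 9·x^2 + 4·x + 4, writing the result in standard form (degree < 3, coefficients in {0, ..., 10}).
a · b ≡ 10·x^2 + 6·x + 6 (mod f(x))

Multiply as integer polynomials: a · b = 9·x^4 + 40·x^3 + 92·x^2 + 48·x + 32. Reducing coefficients mod 11: a · b ≡ 9·x^4 + 7·x^3 + 4·x^2 + 4·x + 10. Now divide by f(x) = x^3 + 4·x^2 + 1 in F_11[x], eliminating the leading term at each step:
  leading term 9·x^4: subtract (9·x)·f(x) = 9·x^4 + 3·x^3 + 9·x, leaving 4·x^3 + 4·x^2 + 6·x + 10 (coefficients mod 11)
  leading term 4·x^3: subtract (4)·f(x) = 4·x^3 + 5·x^2 + 4, leaving 10·x^2 + 6·x + 6 (coefficients mod 11)
The degree is now < 3, so this is the remainder. Hence a · b ≡ 10·x^2 + 6·x + 6 in F_11[x]/(f).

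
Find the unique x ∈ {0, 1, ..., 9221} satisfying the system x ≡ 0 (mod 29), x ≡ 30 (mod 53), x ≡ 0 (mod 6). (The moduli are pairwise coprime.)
x ≡ 348 (mod 9222); the representative in [0, 9222) is 348

The moduli 29, 53, 6 are pairwise coprime, so by the CRT there is a unique solution mod 29·53·6 = 9222.
Solve by successive substitution. Start with x ≡ 0 (mod 29).
  Combine with x ≡ 30 (mod 53): write x = 29·t and require 29·t ≡ 30 (mod 53). Since 29^(−1) ≡ 11 (mod 53), t ≡ 11·30 ≡ 12 (mod 53). So x ≡ 29·12 = 348 (mod 1537).
  Combine with x ≡ 0 (mod 6): write x = 348 + 1537·t and require 348 + 1537·t ≡ 0 (mod 6), i.e. 1537·t ≡ 0 − 348 ≡ 0 (mod 6). Since 1537^(−1) ≡ 1 (mod 6) (1537 ≡ 1 (mod 6)), t ≡ 1·0 ≡ 0 (mod 6). So x ≡ 348 + 1537·0 = 348 (mod 9222).
Unique solution in [0, 9222): x = 348.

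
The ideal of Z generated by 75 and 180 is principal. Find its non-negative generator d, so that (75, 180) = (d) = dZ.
(75, 180) = (15); d = 15

In the PID Z, (a, b) is generated by gcd(a, b). Compute gcd(180, 75) with the extended Euclidean algorithm, tracking rows (r, s, t) with s·180 + t·75 = r:
  row A: (180, 1, 0)   [1·180 + 0·75 = 180]
  row B: (75, 0, 1)   [0·180 + 1·75 = 75]
  180 = 2·75 + 30   → row C = row A − 2·row B = (30, 1, −2)   [check: 1·180 − 2·75 = 30]
  75 = 2·30 + 15   → row D = row B − 2·row C = (15, −2, 5)   [check: −2·180 + 5·75 = 15]
  30 = 2·15 + 0   → remainder 0, stop. gcd = 15 (last nonzero row D).
So gcd(75, 180) = 15, with Bézout identity −2·180 + 5·75 = 15. Containment (⊇): the Bézout identity exhibits 15 as an element of (75, 180), giving (15) ⊆ (75, 180). Containment (⊆): since 15 | 75 and 15 | 180 (75 = 15·5, 180 = 15·12), every Z-linear combination of 75 and 180 is divisible by 15, so (75, 180) ⊆ (15). Therefore (75, 180) = (15), d = 15.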